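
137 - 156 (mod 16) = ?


137 - 156 = -19
-19 mod 16 = 13


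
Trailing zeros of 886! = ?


floor(886/5) = 177
floor(886/25) = 35
floor(886/125) = 7
floor(886/625) = 1
Total = 220

220 trailing zeros


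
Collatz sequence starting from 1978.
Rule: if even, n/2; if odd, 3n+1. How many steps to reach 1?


1978 → 989 → 2968 → 1484 → 742 → 371 → 1114 → 557 → 1672 → 836 → 418 → 209 → 628 → 314 → 157 → 472 → 236 → 118 → 59 → 178 → 89 → 268 → 134 → 67 → 202 → 101 → 304 → 152 → 76 → 38 → 19 → 58 → 29 → 88 → 44 → 22 → 11 → 34 → 17 → 52 → 26 → 13 → 40 → 20 → 10 → 5 → 16 → 8 → 4 → 2 → 1
Total steps = 50

50 steps


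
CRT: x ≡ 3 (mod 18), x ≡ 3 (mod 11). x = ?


M = 18*11 = 198
M1 = M/18 = 11, M2 = M/11 = 18
M1^(-1) mod 18 = 5, M2^(-1) mod 11 = 8
x = 3*11*5 + 3*18*8 = 597
597 mod 198 = 3
Check: 3 mod 18 = 3 ✓, 3 mod 11 = 3 ✓

x ≡ 3 (mod 198)


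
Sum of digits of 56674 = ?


5 + 6 + 6 + 7 + 4 = 28


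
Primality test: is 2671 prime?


Check divisors up to sqrt(2671) = 51.6817
No divisors found.
2671 is prime.

Yes, 2671 is prime


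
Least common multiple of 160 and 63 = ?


GCD(160, 63) = 1
LCM = 160*63/1 = 10080/1 = 10080

LCM = 10080


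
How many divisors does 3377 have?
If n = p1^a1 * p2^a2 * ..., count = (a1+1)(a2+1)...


3377 = 11^1 × 307^1
d(3377) = (1+1) × (1+1) = 4

4 divisors


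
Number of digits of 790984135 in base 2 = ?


790984135 in base 2 = 101111001001010111010111000111
Number of digits = 30

30 digits (base 2)


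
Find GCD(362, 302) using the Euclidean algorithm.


362 = 1 * 302 + 60
302 = 5 * 60 + 2
60 = 30 * 2 + 0
GCD = 2


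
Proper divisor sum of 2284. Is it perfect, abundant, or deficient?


Proper divisors: 1, 2, 4, 571, 1142
Sum = 1 + 2 + 4 + 571 + 1142 = 1720
1720 < 2284 → deficient

s(2284) = 1720 (deficient)


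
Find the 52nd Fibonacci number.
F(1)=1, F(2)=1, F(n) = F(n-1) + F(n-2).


Sequence: 1, 1, 2, 3, 5, 8, 13, 21, 34, 55, 89, 144, 233, 377, 610, 987, 1597, 2584, 4181, 6765, 10946, 17711, 28657, 46368, 75025, 121393, 196418, 317811, 514229, 832040, 1346269, 2178309, 3524578, 5702887, 9227465, 14930352, 24157817, 39088169, 63245986, 102334155, 165580141, 267914296, 433494437, 701408733, 1134903170, 1836311903, 2971215073, 4807526976, 7778742049, 12586269025, 20365011074, 32951280099
F(52) = 32951280099


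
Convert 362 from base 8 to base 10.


362 (base 8) = 242 (decimal)
242 (decimal) = 242 (base 10)


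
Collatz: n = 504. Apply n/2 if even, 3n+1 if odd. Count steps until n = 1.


504 → 252 → 126 → 63 → 190 → 95 → 286 → 143 → 430 → 215 → 646 → 323 → 970 → 485 → 1456 → 728 → 364 → 182 → 91 → 274 → 137 → 412 → 206 → 103 → 310 → 155 → 466 → 233 → 700 → 350 → 175 → 526 → 263 → 790 → 395 → 1186 → 593 → 1780 → 890 → 445 → 1336 → 668 → 334 → 167 → 502 → 251 → 754 → 377 → 1132 → 566 → 283 → 850 → 425 → 1276 → 638 → 319 → 958 → 479 → 1438 → 719 → 2158 → 1079 → 3238 → 1619 → 4858 → 2429 → 7288 → 3644 → 1822 → 911 → 2734 → 1367 → 4102 → 2051 → 6154 → 3077 → 9232 → 4616 → 2308 → 1154 → 577 → 1732 → 866 → 433 → 1300 → 650 → 325 → 976 → 488 → 244 → 122 → 61 → 184 → 92 → 46 → 23 → 70 → 35 → 106 → 53 → 160 → 80 → 40 → 20 → 10 → 5 → 16 → 8 → 4 → 2 → 1
Total steps = 110

110 steps


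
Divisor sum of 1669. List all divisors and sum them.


Divisors of 1669: 1, 1669
Sum = 1 + 1669 = 1670

σ(1669) = 1670


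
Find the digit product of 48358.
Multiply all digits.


4 × 8 × 3 × 5 × 8 = 3840


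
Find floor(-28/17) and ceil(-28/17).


-28/17 = -1.6471
floor = -2
ceil = -1

floor = -2, ceil = -1


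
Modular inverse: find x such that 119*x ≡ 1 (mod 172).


Use the extended Euclidean algorithm on (172, 119); each row r = 172*s + 119*t:
r=172, s=1, t=0
r=119, s=0, t=1
q=1: r=53, s=1, t=-1   [172*(1) + 119*(-1) = 53]
q=2: r=13, s=-2, t=3   [172*(-2) + 119*(3) = 13]
q=4: r=1, s=9, t=-13   [172*(9) + 119*(-13) = 1]
q=13: r=0, s=-119, t=172   [172*(-119) + 119*(172) = 0]
GCD = 1 with t = -13, so 119*(-13) ≡ 1 (mod 172)
Inverse = -13 mod 172 = 159
Check: 119 * 159 = 18921 ≡ 1 (mod 172)

119^(-1) ≡ 159 (mod 172)


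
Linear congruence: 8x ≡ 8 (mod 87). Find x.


GCD(8, 87) = 1, unique solution
a^(-1) mod 87 = 11
x = 11 * 8 mod 87 = 1

x ≡ 1 (mod 87)


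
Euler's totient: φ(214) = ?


214 = 2 × 107
Prime factors: 2, 107
φ(214) = 214 × (1-1/2) × (1-1/107)
= 214 × 1/2 × 106/107 = 106

φ(214) = 106


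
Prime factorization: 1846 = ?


1846 / 2 = 923
923 / 13 = 71
71 / 71 = 1
1846 = 2 × 13 × 71


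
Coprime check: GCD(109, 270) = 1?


Euclidean algorithm:
270 = 2 * 109 + 52
109 = 2 * 52 + 5
52 = 10 * 5 + 2
5 = 2 * 2 + 1
2 = 2 * 1 + 0
GCD(109, 270) = 1

Yes, coprime (GCD = 1)


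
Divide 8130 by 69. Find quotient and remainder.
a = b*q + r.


8130 = 69 * 117 + 57
Check: 8073 + 57 = 8130

q = 117, r = 57


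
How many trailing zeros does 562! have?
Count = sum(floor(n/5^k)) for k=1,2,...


floor(562/5) = 112
floor(562/25) = 22
floor(562/125) = 4
Total = 138

138 trailing zeros


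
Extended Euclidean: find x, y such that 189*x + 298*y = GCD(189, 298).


Tabular extended Euclidean (each row: r = 189*s + 298*t):
r=189, s=1, t=0
r=298, s=0, t=1
q=0: r=189, s=1, t=0   [189*(1) + 298*(0) = 189]
q=1: r=109, s=-1, t=1   [189*(-1) + 298*(1) = 109]
q=1: r=80, s=2, t=-1   [189*(2) + 298*(-1) = 80]
q=1: r=29, s=-3, t=2   [189*(-3) + 298*(2) = 29]
q=2: r=22, s=8, t=-5   [189*(8) + 298*(-5) = 22]
q=1: r=7, s=-11, t=7   [189*(-11) + 298*(7) = 7]
q=3: r=1, s=41, t=-26   [189*(41) + 298*(-26) = 1]
q=7: r=0, s=-298, t=189   [189*(-298) + 298*(189) = 0]
GCD = 1; from the row with r=1: x=41, y=-26
Check: 189*(41) + 298*(-26) = 7749 - 7748 = 1

GCD = 1, x = 41, y = -26


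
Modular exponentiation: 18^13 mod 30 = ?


18^1 mod 30 = 18
18^2 mod 30 = 24
18^3 mod 30 = 12
18^4 mod 30 = 6
18^5 mod 30 = 18
18^6 mod 30 = 24
18^7 mod 30 = 12
18^8 mod 30 = 6
18^9 mod 30 = 18
18^10 mod 30 = 24
18^11 mod 30 = 12
18^12 mod 30 = 6
18^13 mod 30 = 18


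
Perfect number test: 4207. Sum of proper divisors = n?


Proper divisors of 4207: 1, 7, 601
Sum = 1 + 7 + 601 = 609

No, 4207 is not perfect (609 ≠ 4207)


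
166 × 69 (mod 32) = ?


166 × 69 = 11454
11454 mod 32 = 30


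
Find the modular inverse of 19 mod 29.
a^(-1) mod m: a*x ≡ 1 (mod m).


Use the extended Euclidean algorithm on (29, 19); each row r = 29*s + 19*t:
r=29, s=1, t=0
r=19, s=0, t=1
q=1: r=10, s=1, t=-1   [29*(1) + 19*(-1) = 10]
q=1: r=9, s=-1, t=2   [29*(-1) + 19*(2) = 9]
q=1: r=1, s=2, t=-3   [29*(2) + 19*(-3) = 1]
q=9: r=0, s=-19, t=29   [29*(-19) + 19*(29) = 0]
GCD = 1 with t = -3, so 19*(-3) ≡ 1 (mod 29)
Inverse = -3 mod 29 = 26
Check: 19 * 26 = 494 ≡ 1 (mod 29)

19^(-1) ≡ 26 (mod 29)


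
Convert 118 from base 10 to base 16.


118 (base 10) = 118 (decimal)
118 (decimal) = 76 (base 16)


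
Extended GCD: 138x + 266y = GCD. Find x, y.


Tabular extended Euclidean (each row: r = 138*s + 266*t):
r=138, s=1, t=0
r=266, s=0, t=1
q=0: r=138, s=1, t=0   [138*(1) + 266*(0) = 138]
q=1: r=128, s=-1, t=1   [138*(-1) + 266*(1) = 128]
q=1: r=10, s=2, t=-1   [138*(2) + 266*(-1) = 10]
q=12: r=8, s=-25, t=13   [138*(-25) + 266*(13) = 8]
q=1: r=2, s=27, t=-14   [138*(27) + 266*(-14) = 2]
q=4: r=0, s=-133, t=69   [138*(-133) + 266*(69) = 0]
GCD = 2; from the row with r=2: x=27, y=-14
Check: 138*(27) + 266*(-14) = 3726 - 3724 = 2

GCD = 2, x = 27, y = -14


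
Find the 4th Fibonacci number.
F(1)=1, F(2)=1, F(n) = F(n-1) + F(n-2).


Sequence: 1, 1, 2, 3
F(4) = 3


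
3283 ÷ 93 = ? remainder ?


3283 = 93 * 35 + 28
Check: 3255 + 28 = 3283

q = 35, r = 28


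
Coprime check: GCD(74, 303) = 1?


Euclidean algorithm:
303 = 4 * 74 + 7
74 = 10 * 7 + 4
7 = 1 * 4 + 3
4 = 1 * 3 + 1
3 = 3 * 1 + 0
GCD(74, 303) = 1

Yes, coprime (GCD = 1)


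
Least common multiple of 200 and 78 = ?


GCD(200, 78) = 2
LCM = 200*78/2 = 15600/2 = 7800

LCM = 7800


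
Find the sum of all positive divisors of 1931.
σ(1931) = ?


Divisors of 1931: 1, 1931
Sum = 1 + 1931 = 1932

σ(1931) = 1932


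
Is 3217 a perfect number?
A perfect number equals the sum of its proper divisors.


Proper divisors of 3217: 1
Sum = 1 = 1

No, 3217 is not perfect (1 ≠ 3217)


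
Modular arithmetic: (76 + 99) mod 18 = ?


76 + 99 = 175
175 mod 18 = 13


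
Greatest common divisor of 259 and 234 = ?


259 = 1 * 234 + 25
234 = 9 * 25 + 9
25 = 2 * 9 + 7
9 = 1 * 7 + 2
7 = 3 * 2 + 1
2 = 2 * 1 + 0
GCD = 1


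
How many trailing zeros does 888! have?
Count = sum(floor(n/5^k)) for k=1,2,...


floor(888/5) = 177
floor(888/25) = 35
floor(888/125) = 7
floor(888/625) = 1
Total = 220

220 trailing zeros


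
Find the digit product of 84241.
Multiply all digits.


8 × 4 × 2 × 4 × 1 = 256


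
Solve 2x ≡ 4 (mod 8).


GCD(2, 8) = 2 divides 4
Divide: 1x ≡ 2 (mod 4)
x ≡ 2 (mod 4)


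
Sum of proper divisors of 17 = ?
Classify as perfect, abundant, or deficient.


Proper divisors: 1
Sum = 1 = 1
1 < 17 → deficient

s(17) = 1 (deficient)


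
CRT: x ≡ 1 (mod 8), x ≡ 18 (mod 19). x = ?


M = 8*19 = 152
M1 = M/8 = 19, M2 = M/19 = 8
M1^(-1) mod 8 = 3, M2^(-1) mod 19 = 12
x = 1*19*3 + 18*8*12 = 1785
1785 mod 152 = 113
Check: 113 mod 8 = 1 ✓, 113 mod 19 = 18 ✓

x ≡ 113 (mod 152)


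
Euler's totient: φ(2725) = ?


2725 = 5^2 × 109
Prime factors: 5, 109
φ(2725) = 2725 × (1-1/5) × (1-1/109)
= 2725 × 4/5 × 108/109 = 2160

φ(2725) = 2160


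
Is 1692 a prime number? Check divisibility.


1692 / 2 = 846 (exact division)
1692 is NOT prime.

No, 1692 is not prime


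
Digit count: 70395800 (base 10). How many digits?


70395800 has 8 digits in base 10
floor(log10(70395800)) + 1 = floor(7.8475) + 1 = 8

8 digits (base 10)


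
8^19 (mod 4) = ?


8^1 mod 4 = 0
8^2 mod 4 = 0
8^3 mod 4 = 0
8^4 mod 4 = 0
8^5 mod 4 = 0
8^6 mod 4 = 0
8^7 mod 4 = 0
8^8 mod 4 = 0
8^9 mod 4 = 0
8^10 mod 4 = 0
8^11 mod 4 = 0
8^12 mod 4 = 0
8^13 mod 4 = 0
8^14 mod 4 = 0
8^15 mod 4 = 0
8^16 mod 4 = 0
8^17 mod 4 = 0
8^18 mod 4 = 0
8^19 mod 4 = 0


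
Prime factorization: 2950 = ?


2950 / 2 = 1475
1475 / 5 = 295
295 / 5 = 59
59 / 59 = 1
2950 = 2 × 5^2 × 59


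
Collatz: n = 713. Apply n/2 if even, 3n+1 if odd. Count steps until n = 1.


713 → 2140 → 1070 → 535 → 1606 → 803 → 2410 → 1205 → 3616 → 1808 → 904 → 452 → 226 → 113 → 340 → 170 → 85 → 256 → 128 → 64 → 32 → 16 → 8 → 4 → 2 → 1
Total steps = 25

25 steps


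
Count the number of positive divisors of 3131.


3131 = 31^1 × 101^1
d(3131) = (1+1) × (1+1) = 4

4 divisors


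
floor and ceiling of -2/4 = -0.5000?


-2/4 = -0.5000
floor = -1
ceil = 0

floor = -1, ceil = 0


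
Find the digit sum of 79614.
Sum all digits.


7 + 9 + 6 + 1 + 4 = 27


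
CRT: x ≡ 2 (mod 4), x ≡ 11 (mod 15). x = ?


M = 4*15 = 60
M1 = M/4 = 15, M2 = M/15 = 4
M1^(-1) mod 4 = 3, M2^(-1) mod 15 = 4
x = 2*15*3 + 11*4*4 = 266
266 mod 60 = 26
Check: 26 mod 4 = 2 ✓, 26 mod 15 = 11 ✓

x ≡ 26 (mod 60)


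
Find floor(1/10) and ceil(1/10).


1/10 = 0.1000
floor = 0
ceil = 1

floor = 0, ceil = 1


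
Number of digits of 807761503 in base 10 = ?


807761503 has 9 digits in base 10
floor(log10(807761503)) + 1 = floor(8.9073) + 1 = 9

9 digits (base 10)


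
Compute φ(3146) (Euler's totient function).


3146 = 2 × 11^2 × 13
Prime factors: 2, 11, 13
φ(3146) = 3146 × (1-1/2) × (1-1/11) × (1-1/13)
= 3146 × 1/2 × 10/11 × 12/13 = 1320

φ(3146) = 1320


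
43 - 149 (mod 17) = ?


43 - 149 = -106
-106 mod 17 = 13


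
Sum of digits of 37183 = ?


3 + 7 + 1 + 8 + 3 = 22


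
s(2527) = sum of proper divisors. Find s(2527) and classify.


Proper divisors: 1, 7, 19, 133, 361
Sum = 1 + 7 + 19 + 133 + 361 = 521
521 < 2527 → deficient

s(2527) = 521 (deficient)


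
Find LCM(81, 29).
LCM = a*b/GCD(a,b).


GCD(81, 29) = 1
LCM = 81*29/1 = 2349/1 = 2349

LCM = 2349


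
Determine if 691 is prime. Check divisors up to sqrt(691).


Check divisors up to sqrt(691) = 26.2869
No divisors found.
691 is prime.

Yes, 691 is prime


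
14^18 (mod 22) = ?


14^1 mod 22 = 14
14^2 mod 22 = 20
14^3 mod 22 = 16
14^4 mod 22 = 4
14^5 mod 22 = 12
14^6 mod 22 = 14
14^7 mod 22 = 20
14^8 mod 22 = 16
14^9 mod 22 = 4
14^10 mod 22 = 12
14^11 mod 22 = 14
14^12 mod 22 = 20
14^13 mod 22 = 16
14^14 mod 22 = 4
14^15 mod 22 = 12
14^16 mod 22 = 14
14^17 mod 22 = 20
14^18 mod 22 = 16


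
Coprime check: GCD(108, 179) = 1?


Euclidean algorithm:
179 = 1 * 108 + 71
108 = 1 * 71 + 37
71 = 1 * 37 + 34
37 = 1 * 34 + 3
34 = 11 * 3 + 1
3 = 3 * 1 + 0
GCD(108, 179) = 1

Yes, coprime (GCD = 1)


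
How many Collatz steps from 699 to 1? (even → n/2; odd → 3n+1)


699 → 2098 → 1049 → 3148 → 1574 → 787 → 2362 → 1181 → 3544 → 1772 → 886 → 443 → 1330 → 665 → 1996 → 998 → 499 → 1498 → 749 → 2248 → 1124 → 562 → 281 → 844 → 422 → 211 → 634 → 317 → 952 → 476 → 238 → 119 → 358 → 179 → 538 → 269 → 808 → 404 → 202 → 101 → 304 → 152 → 76 → 38 → 19 → 58 → 29 → 88 → 44 → 22 → 11 → 34 → 17 → 52 → 26 → 13 → 40 → 20 → 10 → 5 → 16 → 8 → 4 → 2 → 1
Total steps = 64

64 steps


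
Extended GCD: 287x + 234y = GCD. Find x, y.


Tabular extended Euclidean (each row: r = 287*s + 234*t):
r=287, s=1, t=0
r=234, s=0, t=1
q=1: r=53, s=1, t=-1   [287*(1) + 234*(-1) = 53]
q=4: r=22, s=-4, t=5   [287*(-4) + 234*(5) = 22]
q=2: r=9, s=9, t=-11   [287*(9) + 234*(-11) = 9]
q=2: r=4, s=-22, t=27   [287*(-22) + 234*(27) = 4]
q=2: r=1, s=53, t=-65   [287*(53) + 234*(-65) = 1]
q=4: r=0, s=-234, t=287   [287*(-234) + 234*(287) = 0]
GCD = 1; from the row with r=1: x=53, y=-65
Check: 287*(53) + 234*(-65) = 15211 - 15210 = 1

GCD = 1, x = 53, y = -65


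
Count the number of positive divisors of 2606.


2606 = 2^1 × 1303^1
d(2606) = (1+1) × (1+1) = 4

4 divisors


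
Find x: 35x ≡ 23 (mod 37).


GCD(35, 37) = 1, unique solution
a^(-1) mod 37 = 18
x = 18 * 23 mod 37 = 7

x ≡ 7 (mod 37)


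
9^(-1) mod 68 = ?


Use the extended Euclidean algorithm on (68, 9); each row r = 68*s + 9*t:
r=68, s=1, t=0
r=9, s=0, t=1
q=7: r=5, s=1, t=-7   [68*(1) + 9*(-7) = 5]
q=1: r=4, s=-1, t=8   [68*(-1) + 9*(8) = 4]
q=1: r=1, s=2, t=-15   [68*(2) + 9*(-15) = 1]
q=4: r=0, s=-9, t=68   [68*(-9) + 9*(68) = 0]
GCD = 1 with t = -15, so 9*(-15) ≡ 1 (mod 68)
Inverse = -15 mod 68 = 53
Check: 9 * 53 = 477 ≡ 1 (mod 68)

9^(-1) ≡ 53 (mod 68)


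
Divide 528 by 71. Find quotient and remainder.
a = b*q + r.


528 = 71 * 7 + 31
Check: 497 + 31 = 528

q = 7, r = 31


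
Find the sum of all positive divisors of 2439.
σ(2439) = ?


Divisors of 2439: 1, 3, 9, 271, 813, 2439
Sum = 1 + 3 + 9 + 271 + 813 + 2439 = 3536

σ(2439) = 3536


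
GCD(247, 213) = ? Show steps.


247 = 1 * 213 + 34
213 = 6 * 34 + 9
34 = 3 * 9 + 7
9 = 1 * 7 + 2
7 = 3 * 2 + 1
2 = 2 * 1 + 0
GCD = 1


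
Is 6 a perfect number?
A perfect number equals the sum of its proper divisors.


Proper divisors of 6: 1, 2, 3
Sum = 1 + 2 + 3 = 6

Yes, 6 is perfect (6 = 6)


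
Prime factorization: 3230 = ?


3230 / 2 = 1615
1615 / 5 = 323
323 / 17 = 19
19 / 19 = 1
3230 = 2 × 5 × 17 × 19


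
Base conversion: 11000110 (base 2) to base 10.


11000110 (base 2) = 198 (decimal)
198 (decimal) = 198 (base 10)


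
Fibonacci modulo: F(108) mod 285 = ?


F(k) mod 285 for k=1..108:
1, 1, 2, 3, 5, 8, 13, 21, 34, 55, 89, 144, 233, 92, 40, 132, 172, 19, 191, 210, 116, 41, 157, 198, 70, 268, 53, 36, 89, 125, 214, 54, 268, 37, 20, 57, 77, 134, 211, 60, 271, 46, 32, 78, 110, 188, 13, 201, 214, 130, 59, 189, 248, 152, 115, 267, 97, 79, 176, 255, 146, 116, 262, 93, 70, 163, 233, 111, 59, 170, 229, 114, 58, 172, 230, 117, 62, 179, 241, 135, 91, 226, 32, 258, 5, 263, 268, 246, 229, 190, 134, 39, 173, 212, 100, 27, 127, 154, 281, 150, 146, 11, 157, 168, 40, 208, 248, 171
F(108) mod 285 = 171


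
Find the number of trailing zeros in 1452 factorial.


floor(1452/5) = 290
floor(1452/25) = 58
floor(1452/125) = 11
floor(1452/625) = 2
Total = 361

361 trailing zeros


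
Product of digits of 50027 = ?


5 × 0 × 0 × 2 × 7 = 0


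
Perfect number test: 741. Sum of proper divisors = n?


Proper divisors of 741: 1, 3, 13, 19, 39, 57, 247
Sum = 1 + 3 + 13 + 19 + 39 + 57 + 247 = 379

No, 741 is not perfect (379 ≠ 741)


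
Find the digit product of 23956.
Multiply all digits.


2 × 3 × 9 × 5 × 6 = 1620


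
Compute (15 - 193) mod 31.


15 - 193 = -178
-178 mod 31 = 8


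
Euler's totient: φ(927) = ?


927 = 3^2 × 103
Prime factors: 3, 103
φ(927) = 927 × (1-1/3) × (1-1/103)
= 927 × 2/3 × 102/103 = 612

φ(927) = 612


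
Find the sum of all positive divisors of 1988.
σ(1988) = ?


Divisors of 1988: 1, 2, 4, 7, 14, 28, 71, 142, 284, 497, 994, 1988
Sum = 1 + 2 + 4 + 7 + 14 + 28 + 71 + 142 + 284 + 497 + 994 + 1988 = 4032

σ(1988) = 4032


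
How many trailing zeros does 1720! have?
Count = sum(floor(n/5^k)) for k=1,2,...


floor(1720/5) = 344
floor(1720/25) = 68
floor(1720/125) = 13
floor(1720/625) = 2
Total = 427

427 trailing zeros


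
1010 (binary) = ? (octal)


1010 (base 2) = 10 (decimal)
10 (decimal) = 12 (base 8)


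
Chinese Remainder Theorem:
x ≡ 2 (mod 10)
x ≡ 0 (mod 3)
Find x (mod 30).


M = 10*3 = 30
M1 = M/10 = 3, M2 = M/3 = 10
M1^(-1) mod 10 = 7, M2^(-1) mod 3 = 1
x = 2*3*7 + 0*10*1 = 42
42 mod 30 = 12
Check: 12 mod 10 = 2 ✓, 12 mod 3 = 0 ✓

x ≡ 12 (mod 30)


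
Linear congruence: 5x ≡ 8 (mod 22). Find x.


GCD(5, 22) = 1, unique solution
a^(-1) mod 22 = 9
x = 9 * 8 mod 22 = 6

x ≡ 6 (mod 22)


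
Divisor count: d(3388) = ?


3388 = 2^2 × 7^1 × 11^2
d(3388) = (2+1) × (1+1) × (2+1) = 18

18 divisors


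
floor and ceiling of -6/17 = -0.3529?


-6/17 = -0.3529
floor = -1
ceil = 0

floor = -1, ceil = 0


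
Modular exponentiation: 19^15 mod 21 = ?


19^1 mod 21 = 19
19^2 mod 21 = 4
19^3 mod 21 = 13
19^4 mod 21 = 16
19^5 mod 21 = 10
19^6 mod 21 = 1
19^7 mod 21 = 19
19^8 mod 21 = 4
19^9 mod 21 = 13
19^10 mod 21 = 16
19^11 mod 21 = 10
19^12 mod 21 = 1
19^13 mod 21 = 19
19^14 mod 21 = 4
19^15 mod 21 = 13


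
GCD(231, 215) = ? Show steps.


231 = 1 * 215 + 16
215 = 13 * 16 + 7
16 = 2 * 7 + 2
7 = 3 * 2 + 1
2 = 2 * 1 + 0
GCD = 1


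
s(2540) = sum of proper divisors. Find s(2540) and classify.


Proper divisors: 1, 2, 4, 5, 10, 20, 127, 254, 508, 635, 1270
Sum = 1 + 2 + 4 + 5 + 10 + 20 + 127 + 254 + 508 + 635 + 1270 = 2836
2836 > 2540 → abundant

s(2540) = 2836 (abundant)


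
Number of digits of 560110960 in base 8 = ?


560110960 in base 8 = 4130516560
Number of digits = 10

10 digits (base 8)


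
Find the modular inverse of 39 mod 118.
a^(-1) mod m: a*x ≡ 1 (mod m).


Use the extended Euclidean algorithm on (118, 39); each row r = 118*s + 39*t:
r=118, s=1, t=0
r=39, s=0, t=1
q=3: r=1, s=1, t=-3   [118*(1) + 39*(-3) = 1]
q=39: r=0, s=-39, t=118   [118*(-39) + 39*(118) = 0]
GCD = 1 with t = -3, so 39*(-3) ≡ 1 (mod 118)
Inverse = -3 mod 118 = 115
Check: 39 * 115 = 4485 ≡ 1 (mod 118)

39^(-1) ≡ 115 (mod 118)


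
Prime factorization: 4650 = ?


4650 / 2 = 2325
2325 / 3 = 775
775 / 5 = 155
155 / 5 = 31
31 / 31 = 1
4650 = 2 × 3 × 5^2 × 31


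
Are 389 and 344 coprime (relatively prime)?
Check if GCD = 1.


Euclidean algorithm:
389 = 1 * 344 + 45
344 = 7 * 45 + 29
45 = 1 * 29 + 16
29 = 1 * 16 + 13
16 = 1 * 13 + 3
13 = 4 * 3 + 1
3 = 3 * 1 + 0
GCD(389, 344) = 1

Yes, coprime (GCD = 1)


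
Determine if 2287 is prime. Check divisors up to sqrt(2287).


Check divisors up to sqrt(2287) = 47.8226
No divisors found.
2287 is prime.

Yes, 2287 is prime


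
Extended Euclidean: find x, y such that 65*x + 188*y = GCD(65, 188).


Tabular extended Euclidean (each row: r = 65*s + 188*t):
r=65, s=1, t=0
r=188, s=0, t=1
q=0: r=65, s=1, t=0   [65*(1) + 188*(0) = 65]
q=2: r=58, s=-2, t=1   [65*(-2) + 188*(1) = 58]
q=1: r=7, s=3, t=-1   [65*(3) + 188*(-1) = 7]
q=8: r=2, s=-26, t=9   [65*(-26) + 188*(9) = 2]
q=3: r=1, s=81, t=-28   [65*(81) + 188*(-28) = 1]
q=2: r=0, s=-188, t=65   [65*(-188) + 188*(65) = 0]
GCD = 1; from the row with r=1: x=81, y=-28
Check: 65*(81) + 188*(-28) = 5265 - 5264 = 1

GCD = 1, x = 81, y = -28


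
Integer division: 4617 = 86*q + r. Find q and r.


4617 = 86 * 53 + 59
Check: 4558 + 59 = 4617

q = 53, r = 59


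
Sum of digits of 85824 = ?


8 + 5 + 8 + 2 + 4 = 27


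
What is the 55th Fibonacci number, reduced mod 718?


F(k) mod 718 for k=1..55:
1, 1, 2, 3, 5, 8, 13, 21, 34, 55, 89, 144, 233, 377, 610, 269, 161, 430, 591, 303, 176, 479, 655, 416, 353, 51, 404, 455, 141, 596, 19, 615, 634, 531, 447, 260, 707, 249, 238, 487, 7, 494, 501, 277, 60, 337, 397, 16, 413, 429, 124, 553, 677, 512, 471
F(55) mod 718 = 471


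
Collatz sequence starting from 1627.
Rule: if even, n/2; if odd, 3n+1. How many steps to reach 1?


1627 → 4882 → 2441 → 7324 → 3662 → 1831 → 5494 → 2747 → 8242 → 4121 → 12364 → 6182 → 3091 → 9274 → 4637 → 13912 → 6956 → 3478 → 1739 → 5218 → 2609 → 7828 → 3914 → 1957 → 5872 → 2936 → 1468 → 734 → 367 → 1102 → 551 → 1654 → 827 → 2482 → 1241 → 3724 → 1862 → 931 → 2794 → 1397 → 4192 → 2096 → 1048 → 524 → 262 → 131 → 394 → 197 → 592 → 296 → 148 → 74 → 37 → 112 → 56 → 28 → 14 → 7 → 22 → 11 → 34 → 17 → 52 → 26 → 13 → 40 → 20 → 10 → 5 → 16 → 8 → 4 → 2 → 1
Total steps = 73

73 steps


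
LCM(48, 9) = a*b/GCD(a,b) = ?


GCD(48, 9) = 3
LCM = 48*9/3 = 432/3 = 144

LCM = 144


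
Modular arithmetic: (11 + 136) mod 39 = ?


11 + 136 = 147
147 mod 39 = 30


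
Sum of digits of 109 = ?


1 + 0 + 9 = 10


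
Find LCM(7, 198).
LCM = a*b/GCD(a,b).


GCD(7, 198) = 1
LCM = 7*198/1 = 1386/1 = 1386

LCM = 1386


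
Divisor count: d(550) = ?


550 = 2^1 × 5^2 × 11^1
d(550) = (1+1) × (2+1) × (1+1) = 12

12 divisors


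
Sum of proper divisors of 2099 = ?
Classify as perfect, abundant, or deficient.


Proper divisors: 1
Sum = 1 = 1
1 < 2099 → deficient

s(2099) = 1 (deficient)


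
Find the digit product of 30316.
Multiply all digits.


3 × 0 × 3 × 1 × 6 = 0


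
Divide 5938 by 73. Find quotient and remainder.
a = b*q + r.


5938 = 73 * 81 + 25
Check: 5913 + 25 = 5938

q = 81, r = 25


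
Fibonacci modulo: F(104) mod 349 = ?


F(k) mod 349 for k=1..104:
1, 1, 2, 3, 5, 8, 13, 21, 34, 55, 89, 144, 233, 28, 261, 289, 201, 141, 342, 134, 127, 261, 39, 300, 339, 290, 280, 221, 152, 24, 176, 200, 27, 227, 254, 132, 37, 169, 206, 26, 232, 258, 141, 50, 191, 241, 83, 324, 58, 33, 91, 124, 215, 339, 205, 195, 51, 246, 297, 194, 142, 336, 129, 116, 245, 12, 257, 269, 177, 97, 274, 22, 296, 318, 265, 234, 150, 35, 185, 220, 56, 276, 332, 259, 242, 152, 45, 197, 242, 90, 332, 73, 56, 129, 185, 314, 150, 115, 265, 31, 296, 327, 274, 252
F(104) mod 349 = 252


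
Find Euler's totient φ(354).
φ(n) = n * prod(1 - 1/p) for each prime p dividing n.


354 = 2 × 3 × 59
Prime factors: 2, 3, 59
φ(354) = 354 × (1-1/2) × (1-1/3) × (1-1/59)
= 354 × 1/2 × 2/3 × 58/59 = 116

φ(354) = 116


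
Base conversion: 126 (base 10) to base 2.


126 (base 10) = 126 (decimal)
126 (decimal) = 1111110 (base 2)


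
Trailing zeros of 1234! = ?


floor(1234/5) = 246
floor(1234/25) = 49
floor(1234/125) = 9
floor(1234/625) = 1
Total = 305

305 trailing zeros


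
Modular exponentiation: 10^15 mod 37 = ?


10^1 mod 37 = 10
10^2 mod 37 = 26
10^3 mod 37 = 1
10^4 mod 37 = 10
10^5 mod 37 = 26
10^6 mod 37 = 1
10^7 mod 37 = 10
10^8 mod 37 = 26
10^9 mod 37 = 1
10^10 mod 37 = 10
10^11 mod 37 = 26
10^12 mod 37 = 1
10^13 mod 37 = 10
10^14 mod 37 = 26
10^15 mod 37 = 1


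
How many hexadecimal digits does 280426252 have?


280426252 in base 16 = 10B6F70C
Number of digits = 8

8 digits (base 16)


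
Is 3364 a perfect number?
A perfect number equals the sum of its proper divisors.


Proper divisors of 3364: 1, 2, 4, 29, 58, 116, 841, 1682
Sum = 1 + 2 + 4 + 29 + 58 + 116 + 841 + 1682 = 2733

No, 3364 is not perfect (2733 ≠ 3364)


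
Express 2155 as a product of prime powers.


2155 / 5 = 431
431 / 431 = 1
2155 = 5 × 431


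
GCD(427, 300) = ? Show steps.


427 = 1 * 300 + 127
300 = 2 * 127 + 46
127 = 2 * 46 + 35
46 = 1 * 35 + 11
35 = 3 * 11 + 2
11 = 5 * 2 + 1
2 = 2 * 1 + 0
GCD = 1


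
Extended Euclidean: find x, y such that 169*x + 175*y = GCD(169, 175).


Tabular extended Euclidean (each row: r = 169*s + 175*t):
r=169, s=1, t=0
r=175, s=0, t=1
q=0: r=169, s=1, t=0   [169*(1) + 175*(0) = 169]
q=1: r=6, s=-1, t=1   [169*(-1) + 175*(1) = 6]
q=28: r=1, s=29, t=-28   [169*(29) + 175*(-28) = 1]
q=6: r=0, s=-175, t=169   [169*(-175) + 175*(169) = 0]
GCD = 1; from the row with r=1: x=29, y=-28
Check: 169*(29) + 175*(-28) = 4901 - 4900 = 1

GCD = 1, x = 29, y = -28


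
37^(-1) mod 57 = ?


Use the extended Euclidean algorithm on (57, 37); each row r = 57*s + 37*t:
r=57, s=1, t=0
r=37, s=0, t=1
q=1: r=20, s=1, t=-1   [57*(1) + 37*(-1) = 20]
q=1: r=17, s=-1, t=2   [57*(-1) + 37*(2) = 17]
q=1: r=3, s=2, t=-3   [57*(2) + 37*(-3) = 3]
q=5: r=2, s=-11, t=17   [57*(-11) + 37*(17) = 2]
q=1: r=1, s=13, t=-20   [57*(13) + 37*(-20) = 1]
q=2: r=0, s=-37, t=57   [57*(-37) + 37*(57) = 0]
GCD = 1 with t = -20, so 37*(-20) ≡ 1 (mod 57)
Inverse = -20 mod 57 = 37
Check: 37 * 37 = 1369 ≡ 1 (mod 57)

37^(-1) ≡ 37 (mod 57)


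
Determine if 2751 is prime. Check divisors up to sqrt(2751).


2751 / 3 = 917 (exact division)
2751 is NOT prime.

No, 2751 is not prime


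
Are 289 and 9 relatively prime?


Euclidean algorithm:
289 = 32 * 9 + 1
9 = 9 * 1 + 0
GCD(289, 9) = 1

Yes, coprime (GCD = 1)


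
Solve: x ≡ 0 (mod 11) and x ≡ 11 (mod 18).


M = 11*18 = 198
M1 = M/11 = 18, M2 = M/18 = 11
M1^(-1) mod 11 = 8, M2^(-1) mod 18 = 5
x = 0*18*8 + 11*11*5 = 605
605 mod 198 = 11
Check: 11 mod 11 = 0 ✓, 11 mod 18 = 11 ✓

x ≡ 11 (mod 198)


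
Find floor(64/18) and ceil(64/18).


64/18 = 3.5556
floor = 3
ceil = 4

floor = 3, ceil = 4


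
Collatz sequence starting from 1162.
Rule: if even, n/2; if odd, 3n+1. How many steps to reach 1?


1162 → 581 → 1744 → 872 → 436 → 218 → 109 → 328 → 164 → 82 → 41 → 124 → 62 → 31 → 94 → 47 → 142 → 71 → 214 → 107 → 322 → 161 → 484 → 242 → 121 → 364 → 182 → 91 → 274 → 137 → 412 → 206 → 103 → 310 → 155 → 466 → 233 → 700 → 350 → 175 → 526 → 263 → 790 → 395 → 1186 → 593 → 1780 → 890 → 445 → 1336 → 668 → 334 → 167 → 502 → 251 → 754 → 377 → 1132 → 566 → 283 → 850 → 425 → 1276 → 638 → 319 → 958 → 479 → 1438 → 719 → 2158 → 1079 → 3238 → 1619 → 4858 → 2429 → 7288 → 3644 → 1822 → 911 → 2734 → 1367 → 4102 → 2051 → 6154 → 3077 → 9232 → 4616 → 2308 → 1154 → 577 → 1732 → 866 → 433 → 1300 → 650 → 325 → 976 → 488 → 244 → 122 → 61 → 184 → 92 → 46 → 23 → 70 → 35 → 106 → 53 → 160 → 80 → 40 → 20 → 10 → 5 → 16 → 8 → 4 → 2 → 1
Total steps = 119

119 steps


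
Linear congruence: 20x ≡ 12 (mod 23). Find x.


GCD(20, 23) = 1, unique solution
a^(-1) mod 23 = 15
x = 15 * 12 mod 23 = 19

x ≡ 19 (mod 23)


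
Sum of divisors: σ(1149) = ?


Divisors of 1149: 1, 3, 383, 1149
Sum = 1 + 3 + 383 + 1149 = 1536

σ(1149) = 1536


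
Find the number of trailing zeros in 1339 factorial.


floor(1339/5) = 267
floor(1339/25) = 53
floor(1339/125) = 10
floor(1339/625) = 2
Total = 332

332 trailing zeros


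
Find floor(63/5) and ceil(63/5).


63/5 = 12.6000
floor = 12
ceil = 13

floor = 12, ceil = 13


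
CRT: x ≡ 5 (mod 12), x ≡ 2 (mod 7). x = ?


M = 12*7 = 84
M1 = M/12 = 7, M2 = M/7 = 12
M1^(-1) mod 12 = 7, M2^(-1) mod 7 = 3
x = 5*7*7 + 2*12*3 = 317
317 mod 84 = 65
Check: 65 mod 12 = 5 ✓, 65 mod 7 = 2 ✓

x ≡ 65 (mod 84)


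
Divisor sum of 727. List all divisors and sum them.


Divisors of 727: 1, 727
Sum = 1 + 727 = 728

σ(727) = 728


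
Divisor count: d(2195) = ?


2195 = 5^1 × 439^1
d(2195) = (1+1) × (1+1) = 4

4 divisors


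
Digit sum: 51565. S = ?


5 + 1 + 5 + 6 + 5 = 22


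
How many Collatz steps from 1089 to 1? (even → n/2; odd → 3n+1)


1089 → 3268 → 1634 → 817 → 2452 → 1226 → 613 → 1840 → 920 → 460 → 230 → 115 → 346 → 173 → 520 → 260 → 130 → 65 → 196 → 98 → 49 → 148 → 74 → 37 → 112 → 56 → 28 → 14 → 7 → 22 → 11 → 34 → 17 → 52 → 26 → 13 → 40 → 20 → 10 → 5 → 16 → 8 → 4 → 2 → 1
Total steps = 44

44 steps


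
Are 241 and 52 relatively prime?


Euclidean algorithm:
241 = 4 * 52 + 33
52 = 1 * 33 + 19
33 = 1 * 19 + 14
19 = 1 * 14 + 5
14 = 2 * 5 + 4
5 = 1 * 4 + 1
4 = 4 * 1 + 0
GCD(241, 52) = 1

Yes, coprime (GCD = 1)


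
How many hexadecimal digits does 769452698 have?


769452698 in base 16 = 2DDCEA9A
Number of digits = 8

8 digits (base 16)


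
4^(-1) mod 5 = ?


Use the extended Euclidean algorithm on (5, 4); each row r = 5*s + 4*t:
r=5, s=1, t=0
r=4, s=0, t=1
q=1: r=1, s=1, t=-1   [5*(1) + 4*(-1) = 1]
q=4: r=0, s=-4, t=5   [5*(-4) + 4*(5) = 0]
GCD = 1 with t = -1, so 4*(-1) ≡ 1 (mod 5)
Inverse = -1 mod 5 = 4
Check: 4 * 4 = 16 ≡ 1 (mod 5)

4^(-1) ≡ 4 (mod 5)


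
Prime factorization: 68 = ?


68 / 2 = 34
34 / 2 = 17
17 / 17 = 1
68 = 2^2 × 17


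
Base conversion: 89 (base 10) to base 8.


89 (base 10) = 89 (decimal)
89 (decimal) = 131 (base 8)


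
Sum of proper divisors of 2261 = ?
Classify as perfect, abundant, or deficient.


Proper divisors: 1, 7, 17, 19, 119, 133, 323
Sum = 1 + 7 + 17 + 19 + 119 + 133 + 323 = 619
619 < 2261 → deficient

s(2261) = 619 (deficient)


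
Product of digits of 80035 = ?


8 × 0 × 0 × 3 × 5 = 0


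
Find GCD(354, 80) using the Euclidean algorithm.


354 = 4 * 80 + 34
80 = 2 * 34 + 12
34 = 2 * 12 + 10
12 = 1 * 10 + 2
10 = 5 * 2 + 0
GCD = 2


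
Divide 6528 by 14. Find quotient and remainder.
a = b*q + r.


6528 = 14 * 466 + 4
Check: 6524 + 4 = 6528

q = 466, r = 4


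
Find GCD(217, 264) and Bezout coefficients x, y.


Tabular extended Euclidean (each row: r = 217*s + 264*t):
r=217, s=1, t=0
r=264, s=0, t=1
q=0: r=217, s=1, t=0   [217*(1) + 264*(0) = 217]
q=1: r=47, s=-1, t=1   [217*(-1) + 264*(1) = 47]
q=4: r=29, s=5, t=-4   [217*(5) + 264*(-4) = 29]
q=1: r=18, s=-6, t=5   [217*(-6) + 264*(5) = 18]
q=1: r=11, s=11, t=-9   [217*(11) + 264*(-9) = 11]
q=1: r=7, s=-17, t=14   [217*(-17) + 264*(14) = 7]
q=1: r=4, s=28, t=-23   [217*(28) + 264*(-23) = 4]
q=1: r=3, s=-45, t=37   [217*(-45) + 264*(37) = 3]
q=1: r=1, s=73, t=-60   [217*(73) + 264*(-60) = 1]
q=3: r=0, s=-264, t=217   [217*(-264) + 264*(217) = 0]
GCD = 1; from the row with r=1: x=73, y=-60
Check: 217*(73) + 264*(-60) = 15841 - 15840 = 1

GCD = 1, x = 73, y = -60


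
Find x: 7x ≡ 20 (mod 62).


GCD(7, 62) = 1, unique solution
a^(-1) mod 62 = 9
x = 9 * 20 mod 62 = 56

x ≡ 56 (mod 62)


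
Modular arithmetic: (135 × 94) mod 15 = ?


135 × 94 = 12690
12690 mod 15 = 0


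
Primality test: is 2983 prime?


2983 / 19 = 157 (exact division)
2983 is NOT prime.

No, 2983 is not prime


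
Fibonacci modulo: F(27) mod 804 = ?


F(k) mod 804 for k=1..27:
1, 1, 2, 3, 5, 8, 13, 21, 34, 55, 89, 144, 233, 377, 610, 183, 793, 172, 161, 333, 494, 23, 517, 540, 253, 793, 242
F(27) mod 804 = 242


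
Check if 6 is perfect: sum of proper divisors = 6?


Proper divisors of 6: 1, 2, 3
Sum = 1 + 2 + 3 = 6

Yes, 6 is perfect (6 = 6)


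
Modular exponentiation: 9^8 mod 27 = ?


9^1 mod 27 = 9
9^2 mod 27 = 0
9^3 mod 27 = 0
9^4 mod 27 = 0
9^5 mod 27 = 0
9^6 mod 27 = 0
9^7 mod 27 = 0
9^8 mod 27 = 0


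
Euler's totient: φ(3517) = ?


3517 = 3517
Prime factors: 3517
φ(3517) = 3517 × (1-1/3517)
= 3517 × 3516/3517 = 3516

φ(3517) = 3516


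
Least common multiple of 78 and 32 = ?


GCD(78, 32) = 2
LCM = 78*32/2 = 2496/2 = 1248

LCM = 1248


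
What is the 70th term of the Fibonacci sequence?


Sequence: 1, 1, 2, 3, 5, 8, 13, 21, 34, 55, 89, 144, 233, 377, 610, 987, 1597, 2584, 4181, 6765, 10946, 17711, 28657, 46368, 75025, 121393, 196418, 317811, 514229, 832040, 1346269, 2178309, 3524578, 5702887, 9227465, 14930352, 24157817, 39088169, 63245986, 102334155, 165580141, 267914296, 433494437, 701408733, 1134903170, 1836311903, 2971215073, 4807526976, 7778742049, 12586269025, 20365011074, 32951280099, 53316291173, 86267571272, 139583862445, 225851433717, 365435296162, 591286729879, 956722026041, 1548008755920, 2504730781961, 4052739537881, 6557470319842, 10610209857723, 17167680177565, 27777890035288, 44945570212853, 72723460248141, 117669030460994, 190392490709135
F(70) = 190392490709135


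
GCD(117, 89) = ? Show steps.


117 = 1 * 89 + 28
89 = 3 * 28 + 5
28 = 5 * 5 + 3
5 = 1 * 3 + 2
3 = 1 * 2 + 1
2 = 2 * 1 + 0
GCD = 1


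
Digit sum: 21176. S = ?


2 + 1 + 1 + 7 + 6 = 17


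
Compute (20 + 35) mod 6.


20 + 35 = 55
55 mod 6 = 1


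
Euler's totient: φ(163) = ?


163 = 163
Prime factors: 163
φ(163) = 163 × (1-1/163)
= 163 × 162/163 = 162

φ(163) = 162


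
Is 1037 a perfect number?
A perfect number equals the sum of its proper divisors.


Proper divisors of 1037: 1, 17, 61
Sum = 1 + 17 + 61 = 79

No, 1037 is not perfect (79 ≠ 1037)


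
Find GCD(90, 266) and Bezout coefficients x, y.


Tabular extended Euclidean (each row: r = 90*s + 266*t):
r=90, s=1, t=0
r=266, s=0, t=1
q=0: r=90, s=1, t=0   [90*(1) + 266*(0) = 90]
q=2: r=86, s=-2, t=1   [90*(-2) + 266*(1) = 86]
q=1: r=4, s=3, t=-1   [90*(3) + 266*(-1) = 4]
q=21: r=2, s=-65, t=22   [90*(-65) + 266*(22) = 2]
q=2: r=0, s=133, t=-45   [90*(133) + 266*(-45) = 0]
GCD = 2; from the row with r=2: x=-65, y=22
Check: 90*(-65) + 266*(22) = -5850 + 5852 = 2

GCD = 2, x = -65, y = 22


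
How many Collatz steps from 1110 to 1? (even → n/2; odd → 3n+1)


1110 → 555 → 1666 → 833 → 2500 → 1250 → 625 → 1876 → 938 → 469 → 1408 → 704 → 352 → 176 → 88 → 44 → 22 → 11 → 34 → 17 → 52 → 26 → 13 → 40 → 20 → 10 → 5 → 16 → 8 → 4 → 2 → 1
Total steps = 31

31 steps


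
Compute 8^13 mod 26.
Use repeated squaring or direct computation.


8^1 mod 26 = 8
8^2 mod 26 = 12
8^3 mod 26 = 18
8^4 mod 26 = 14
8^5 mod 26 = 8
8^6 mod 26 = 12
8^7 mod 26 = 18
8^8 mod 26 = 14
8^9 mod 26 = 8
8^10 mod 26 = 12
8^11 mod 26 = 18
8^12 mod 26 = 14
8^13 mod 26 = 8


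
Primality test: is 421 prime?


Check divisors up to sqrt(421) = 20.5183
No divisors found.
421 is prime.

Yes, 421 is prime


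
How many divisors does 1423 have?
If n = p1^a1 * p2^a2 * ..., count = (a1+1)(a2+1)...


1423 = 1423^1
d(1423) = (1+1) = 2

2 divisors


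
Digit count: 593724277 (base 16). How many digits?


593724277 in base 16 = 23638375
Number of digits = 8

8 digits (base 16)


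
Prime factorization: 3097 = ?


3097 / 19 = 163
163 / 163 = 1
3097 = 19 × 163


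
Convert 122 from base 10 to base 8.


122 (base 10) = 122 (decimal)
122 (decimal) = 172 (base 8)


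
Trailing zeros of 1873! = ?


floor(1873/5) = 374
floor(1873/25) = 74
floor(1873/125) = 14
floor(1873/625) = 2
Total = 464

464 trailing zeros


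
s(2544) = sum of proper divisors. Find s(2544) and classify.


Proper divisors: 1, 2, 3, 4, 6, 8, 12, 16, 24, 48, 53, 106, 159, 212, 318, 424, 636, 848, 1272
Sum = 1 + 2 + 3 + 4 + 6 + 8 + 12 + 16 + 24 + 48 + 53 + 106 + 159 + 212 + 318 + 424 + 636 + 848 + 1272 = 4152
4152 > 2544 → abundant

s(2544) = 4152 (abundant)


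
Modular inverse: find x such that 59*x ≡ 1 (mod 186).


Use the extended Euclidean algorithm on (186, 59); each row r = 186*s + 59*t:
r=186, s=1, t=0
r=59, s=0, t=1
q=3: r=9, s=1, t=-3   [186*(1) + 59*(-3) = 9]
q=6: r=5, s=-6, t=19   [186*(-6) + 59*(19) = 5]
q=1: r=4, s=7, t=-22   [186*(7) + 59*(-22) = 4]
q=1: r=1, s=-13, t=41   [186*(-13) + 59*(41) = 1]
q=4: r=0, s=59, t=-186   [186*(59) + 59*(-186) = 0]
GCD = 1 with t = 41, so 59*(41) ≡ 1 (mod 186)
Inverse = 41 mod 186 = 41
Check: 59 * 41 = 2419 ≡ 1 (mod 186)

59^(-1) ≡ 41 (mod 186)


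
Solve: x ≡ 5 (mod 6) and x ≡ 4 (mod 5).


M = 6*5 = 30
M1 = M/6 = 5, M2 = M/5 = 6
M1^(-1) mod 6 = 5, M2^(-1) mod 5 = 1
x = 5*5*5 + 4*6*1 = 149
149 mod 30 = 29
Check: 29 mod 6 = 5 ✓, 29 mod 5 = 4 ✓

x ≡ 29 (mod 30)


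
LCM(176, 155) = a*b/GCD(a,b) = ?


GCD(176, 155) = 1
LCM = 176*155/1 = 27280/1 = 27280

LCM = 27280


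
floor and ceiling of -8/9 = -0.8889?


-8/9 = -0.8889
floor = -1
ceil = 0

floor = -1, ceil = 0


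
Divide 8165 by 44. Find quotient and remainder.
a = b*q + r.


8165 = 44 * 185 + 25
Check: 8140 + 25 = 8165

q = 185, r = 25


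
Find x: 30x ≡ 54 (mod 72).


GCD(30, 72) = 6 divides 54
Divide: 5x ≡ 9 (mod 12)
x ≡ 9 (mod 12)


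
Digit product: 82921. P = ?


8 × 2 × 9 × 2 × 1 = 288


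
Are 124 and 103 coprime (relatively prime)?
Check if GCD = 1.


Euclidean algorithm:
124 = 1 * 103 + 21
103 = 4 * 21 + 19
21 = 1 * 19 + 2
19 = 9 * 2 + 1
2 = 2 * 1 + 0
GCD(124, 103) = 1

Yes, coprime (GCD = 1)


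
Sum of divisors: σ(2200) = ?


Divisors of 2200: 1, 2, 4, 5, 8, 10, 11, 20, 22, 25, 40, 44, 50, 55, 88, 100, 110, 200, 220, 275, 440, 550, 1100, 2200
Sum = 1 + 2 + 4 + 5 + 8 + 10 + 11 + 20 + 22 + 25 + 40 + 44 + 50 + 55 + 88 + 100 + 110 + 200 + 220 + 275 + 440 + 550 + 1100 + 2200 = 5580

σ(2200) = 5580


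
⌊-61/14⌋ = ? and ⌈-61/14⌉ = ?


-61/14 = -4.3571
floor = -5
ceil = -4

floor = -5, ceil = -4


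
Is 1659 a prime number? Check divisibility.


1659 / 3 = 553 (exact division)
1659 is NOT prime.

No, 1659 is not prime


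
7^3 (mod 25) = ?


7^1 mod 25 = 7
7^2 mod 25 = 24
7^3 mod 25 = 18


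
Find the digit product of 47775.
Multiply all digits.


4 × 7 × 7 × 7 × 5 = 6860


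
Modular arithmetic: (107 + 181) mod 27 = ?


107 + 181 = 288
288 mod 27 = 18


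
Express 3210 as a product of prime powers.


3210 / 2 = 1605
1605 / 3 = 535
535 / 5 = 107
107 / 107 = 1
3210 = 2 × 3 × 5 × 107


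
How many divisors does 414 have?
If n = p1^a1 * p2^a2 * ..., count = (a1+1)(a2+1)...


414 = 2^1 × 3^2 × 23^1
d(414) = (1+1) × (2+1) × (1+1) = 12

12 divisors


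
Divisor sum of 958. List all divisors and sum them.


Divisors of 958: 1, 2, 479, 958
Sum = 1 + 2 + 479 + 958 = 1440

σ(958) = 1440


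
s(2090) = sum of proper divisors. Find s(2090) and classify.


Proper divisors: 1, 2, 5, 10, 11, 19, 22, 38, 55, 95, 110, 190, 209, 418, 1045
Sum = 1 + 2 + 5 + 10 + 11 + 19 + 22 + 38 + 55 + 95 + 110 + 190 + 209 + 418 + 1045 = 2230
2230 > 2090 → abundant

s(2090) = 2230 (abundant)


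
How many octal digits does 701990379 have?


701990379 in base 8 = 5165702753
Number of digits = 10

10 digits (base 8)


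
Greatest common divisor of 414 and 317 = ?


414 = 1 * 317 + 97
317 = 3 * 97 + 26
97 = 3 * 26 + 19
26 = 1 * 19 + 7
19 = 2 * 7 + 5
7 = 1 * 5 + 2
5 = 2 * 2 + 1
2 = 2 * 1 + 0
GCD = 1
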